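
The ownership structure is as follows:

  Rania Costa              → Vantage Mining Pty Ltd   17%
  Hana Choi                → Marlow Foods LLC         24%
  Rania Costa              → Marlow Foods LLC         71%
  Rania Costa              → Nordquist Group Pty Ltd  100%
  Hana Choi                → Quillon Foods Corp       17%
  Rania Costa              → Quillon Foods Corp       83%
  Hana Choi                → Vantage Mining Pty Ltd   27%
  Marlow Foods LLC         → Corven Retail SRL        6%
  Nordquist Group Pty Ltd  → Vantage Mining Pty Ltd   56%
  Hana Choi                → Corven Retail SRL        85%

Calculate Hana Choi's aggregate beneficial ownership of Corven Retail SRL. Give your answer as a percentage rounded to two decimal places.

86.44%

Hana reaches Corven along 2 paths.
Direct stake: 85% = 85%.
Via Marlow: 24% × 6% = 1.44%.
Total: 85% + 1.44% = 86.44%.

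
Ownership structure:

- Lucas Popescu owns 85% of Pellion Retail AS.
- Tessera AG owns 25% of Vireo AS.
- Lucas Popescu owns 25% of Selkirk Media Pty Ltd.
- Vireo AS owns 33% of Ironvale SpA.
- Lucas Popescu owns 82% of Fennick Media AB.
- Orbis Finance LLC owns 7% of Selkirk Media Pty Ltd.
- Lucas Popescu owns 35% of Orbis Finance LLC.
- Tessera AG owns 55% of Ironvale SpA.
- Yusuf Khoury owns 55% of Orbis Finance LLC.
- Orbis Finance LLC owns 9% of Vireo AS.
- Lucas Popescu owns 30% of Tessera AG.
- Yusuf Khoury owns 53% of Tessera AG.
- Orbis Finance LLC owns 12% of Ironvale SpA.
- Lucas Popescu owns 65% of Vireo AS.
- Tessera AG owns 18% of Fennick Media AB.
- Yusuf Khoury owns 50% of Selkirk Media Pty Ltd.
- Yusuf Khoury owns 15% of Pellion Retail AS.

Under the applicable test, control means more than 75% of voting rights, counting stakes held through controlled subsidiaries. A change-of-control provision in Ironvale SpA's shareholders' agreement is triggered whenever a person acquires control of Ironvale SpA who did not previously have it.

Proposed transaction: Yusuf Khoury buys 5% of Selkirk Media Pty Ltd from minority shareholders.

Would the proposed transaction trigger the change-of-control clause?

The purchase changes only Yusuf's holdings, so Yusuf is the only person who could newly come to control Ironvale.
Yusuf's largest direct stake is 55% in Orbis, which does not meet the threshold, so Yusuf controls no company.
Neither Yusuf nor any entity Yusuf controls holds any voting interest in Ironvale.
So before the transaction, Yusuf does not control Ironvale.
After the purchase, Yusuf's direct stake in Selkirk rises to 50% + 5% = 55%.
Yusuf's side now holds 55% of Selkirk, not > 75%, so Yusuf still does not control Selkirk.
After the transaction, neither Yusuf nor any entity Yusuf controls holds a voting interest in Ironvale, so Yusuf still does not control it.
No new person acquires control, so the clause is not triggered.

No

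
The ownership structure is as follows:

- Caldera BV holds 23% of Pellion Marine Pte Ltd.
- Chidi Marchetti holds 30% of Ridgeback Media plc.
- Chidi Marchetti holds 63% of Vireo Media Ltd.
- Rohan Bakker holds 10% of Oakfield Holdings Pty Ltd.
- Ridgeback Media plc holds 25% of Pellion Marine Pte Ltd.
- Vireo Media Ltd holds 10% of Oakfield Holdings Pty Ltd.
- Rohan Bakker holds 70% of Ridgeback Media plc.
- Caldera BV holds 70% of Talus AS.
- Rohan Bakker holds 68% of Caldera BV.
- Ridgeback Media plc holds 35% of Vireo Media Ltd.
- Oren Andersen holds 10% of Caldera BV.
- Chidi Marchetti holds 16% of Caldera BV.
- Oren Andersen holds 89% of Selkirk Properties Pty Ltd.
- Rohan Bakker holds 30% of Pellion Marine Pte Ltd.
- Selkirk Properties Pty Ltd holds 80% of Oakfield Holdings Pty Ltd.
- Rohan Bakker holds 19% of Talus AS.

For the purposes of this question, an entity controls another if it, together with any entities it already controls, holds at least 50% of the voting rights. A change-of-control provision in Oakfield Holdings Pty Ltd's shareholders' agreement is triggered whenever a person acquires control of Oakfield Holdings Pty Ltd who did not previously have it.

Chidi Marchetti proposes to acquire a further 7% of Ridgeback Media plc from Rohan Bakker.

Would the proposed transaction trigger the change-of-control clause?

No

The purchase adds only to Chidi's holdings (Rohan's stake shrinks), so Chidi is the only person who could newly come to control Oakfield.
Chidi holds 63% of Vireo, so Chidi controls Vireo.
In Oakfield, Chidi's side holds only 10%, not ≥ 50%.
So before the transaction, Chidi does not control Oakfield.
After the purchase, Chidi's direct stake in Ridgeback rises to 30% + 7% = 37%, and Rohan's stake falls to 63%.
Chidi's side now holds 37% of Ridgeback, not ≥ 50%, so Chidi still does not control Ridgeback.
After the transaction, Chidi's side holds 10% of Oakfield, not ≥ 50%, so Chidi still does not control Oakfield.
No new person acquires control, so the clause is not triggered.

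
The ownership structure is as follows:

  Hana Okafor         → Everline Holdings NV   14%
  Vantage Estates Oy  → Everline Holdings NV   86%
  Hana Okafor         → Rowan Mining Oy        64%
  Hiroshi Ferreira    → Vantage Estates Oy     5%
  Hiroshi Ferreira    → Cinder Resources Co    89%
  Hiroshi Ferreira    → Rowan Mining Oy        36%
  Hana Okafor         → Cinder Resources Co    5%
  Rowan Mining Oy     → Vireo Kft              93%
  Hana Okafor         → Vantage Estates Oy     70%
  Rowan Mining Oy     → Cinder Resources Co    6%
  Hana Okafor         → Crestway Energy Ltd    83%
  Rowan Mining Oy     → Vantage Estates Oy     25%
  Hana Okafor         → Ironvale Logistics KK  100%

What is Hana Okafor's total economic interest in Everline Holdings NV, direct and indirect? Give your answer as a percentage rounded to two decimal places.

Hana reaches Everline along 3 paths.
Via Vantage: 70% × 86% = 60.2%.
Via Rowan → Vantage: 64% × 25% × 86% = 13.76%.
Direct stake: 14% = 14%.
Total: 60.2% + 13.76% + 14% = 87.96%.

87.96%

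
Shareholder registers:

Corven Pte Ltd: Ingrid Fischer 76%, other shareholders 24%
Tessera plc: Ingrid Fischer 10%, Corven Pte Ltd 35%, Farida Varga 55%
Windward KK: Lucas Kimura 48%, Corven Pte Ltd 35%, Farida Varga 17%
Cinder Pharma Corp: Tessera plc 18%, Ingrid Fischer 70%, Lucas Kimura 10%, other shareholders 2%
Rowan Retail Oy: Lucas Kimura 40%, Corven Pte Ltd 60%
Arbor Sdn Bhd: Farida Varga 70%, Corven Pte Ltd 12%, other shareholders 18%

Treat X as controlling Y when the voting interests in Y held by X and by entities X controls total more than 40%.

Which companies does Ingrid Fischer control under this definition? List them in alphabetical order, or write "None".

Ingrid holds 76% of Corven, so Ingrid controls Corven.
Ingrid and Corven together hold 10% + 35% = 45% of Tessera, so Ingrid controls Tessera.
Tessera and Ingrid together hold 18% + 70% = 88% of Cinder, so Ingrid controls Cinder.
Corven holds 60% of Rowan, so Ingrid controls Rowan.
No other company's threshold is met.

Cinder Pharma Corp, Corven Pte Ltd, Rowan Retail Oy, Tessera plc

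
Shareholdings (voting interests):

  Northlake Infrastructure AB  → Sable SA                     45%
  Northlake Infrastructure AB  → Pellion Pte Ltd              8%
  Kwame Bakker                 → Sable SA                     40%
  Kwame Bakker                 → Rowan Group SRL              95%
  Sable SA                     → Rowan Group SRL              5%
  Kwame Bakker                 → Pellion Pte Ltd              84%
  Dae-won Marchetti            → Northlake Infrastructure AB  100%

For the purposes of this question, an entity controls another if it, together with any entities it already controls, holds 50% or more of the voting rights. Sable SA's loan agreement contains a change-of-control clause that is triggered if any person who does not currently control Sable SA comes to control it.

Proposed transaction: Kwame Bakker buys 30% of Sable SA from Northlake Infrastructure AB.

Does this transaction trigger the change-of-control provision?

The purchase adds only to Kwame's holdings (Northlake's stake shrinks), so Kwame is the only person who could newly come to control Sable.
Kwame holds 84% of Pellion, so Kwame controls Pellion.
Kwame holds 95% of Rowan, so Kwame controls Rowan.
In Sable, Kwame's side holds only 40%, not ≥ 50%.
So before the transaction, Kwame does not control Sable.
After the purchase, Kwame's direct stake in Sable rises to 40% + 30% = 70%, and Northlake's stake falls to 15%.
Kwame holds 70% of Sable, so Kwame controls Sable.
Kwame did not control Sable before and does after, so the clause is triggered.

Yes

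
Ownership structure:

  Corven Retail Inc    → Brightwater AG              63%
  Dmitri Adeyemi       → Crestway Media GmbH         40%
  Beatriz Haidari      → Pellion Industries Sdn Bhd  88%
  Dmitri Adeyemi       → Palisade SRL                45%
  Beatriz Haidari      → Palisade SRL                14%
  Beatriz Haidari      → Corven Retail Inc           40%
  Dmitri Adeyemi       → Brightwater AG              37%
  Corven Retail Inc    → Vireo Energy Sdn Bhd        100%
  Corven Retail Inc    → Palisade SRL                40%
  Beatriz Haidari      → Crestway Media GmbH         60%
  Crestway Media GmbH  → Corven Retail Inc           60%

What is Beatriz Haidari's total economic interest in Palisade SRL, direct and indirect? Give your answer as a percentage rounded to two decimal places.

Beatriz reaches Palisade along 3 paths.
Via Corven: 40% × 40% = 16%.
Via Crestway → Corven: 60% × 60% × 40% = 14.4%.
Direct stake: 14% = 14%.
Total: 16% + 14.4% + 14% = 44.4%.
Rounded: 44.40%.

44.40%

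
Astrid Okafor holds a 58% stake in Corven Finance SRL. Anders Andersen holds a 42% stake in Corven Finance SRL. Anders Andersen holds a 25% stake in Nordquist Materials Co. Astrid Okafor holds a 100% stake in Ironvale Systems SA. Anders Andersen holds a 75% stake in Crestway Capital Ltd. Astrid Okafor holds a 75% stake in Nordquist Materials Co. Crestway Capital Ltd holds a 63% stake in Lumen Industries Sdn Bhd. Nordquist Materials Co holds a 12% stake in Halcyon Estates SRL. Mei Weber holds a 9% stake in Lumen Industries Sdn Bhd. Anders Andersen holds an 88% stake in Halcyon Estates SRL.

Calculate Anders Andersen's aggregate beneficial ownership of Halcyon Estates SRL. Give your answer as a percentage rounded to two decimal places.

91.00%

Anders reaches Halcyon along 2 paths.
Via Nordquist: 25% × 12% = 3%.
Direct stake: 88% = 88%.
Total: 3% + 88% = 91%.
Rounded: 91.00%.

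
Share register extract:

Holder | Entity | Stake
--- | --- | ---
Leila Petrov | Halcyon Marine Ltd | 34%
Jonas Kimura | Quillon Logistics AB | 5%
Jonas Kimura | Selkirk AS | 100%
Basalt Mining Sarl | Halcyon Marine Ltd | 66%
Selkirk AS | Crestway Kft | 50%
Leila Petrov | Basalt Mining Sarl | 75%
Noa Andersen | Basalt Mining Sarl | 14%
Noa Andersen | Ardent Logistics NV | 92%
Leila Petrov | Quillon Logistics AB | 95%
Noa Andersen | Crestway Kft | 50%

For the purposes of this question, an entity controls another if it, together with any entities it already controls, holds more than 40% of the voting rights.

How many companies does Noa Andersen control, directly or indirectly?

Noa holds 92% of Ardent, so Noa controls Ardent.
Noa holds 50% of Crestway, so Noa controls Crestway.
No other company's threshold is met.
Noa controls 2 companies.

2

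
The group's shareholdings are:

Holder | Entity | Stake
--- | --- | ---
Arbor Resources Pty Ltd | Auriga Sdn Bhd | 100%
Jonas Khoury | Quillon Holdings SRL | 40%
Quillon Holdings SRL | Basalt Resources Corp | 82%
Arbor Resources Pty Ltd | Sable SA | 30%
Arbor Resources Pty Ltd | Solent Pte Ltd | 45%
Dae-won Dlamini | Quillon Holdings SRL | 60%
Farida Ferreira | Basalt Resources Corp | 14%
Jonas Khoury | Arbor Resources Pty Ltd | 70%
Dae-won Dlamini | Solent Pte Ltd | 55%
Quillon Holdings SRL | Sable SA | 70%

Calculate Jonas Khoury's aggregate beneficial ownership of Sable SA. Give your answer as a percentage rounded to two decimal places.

49.00%

Jonas reaches Sable along 2 paths.
Via Arbor: 70% × 30% = 21%.
Via Quillon: 40% × 70% = 28%.
Total: 21% + 28% = 49%.
Rounded: 49.00%.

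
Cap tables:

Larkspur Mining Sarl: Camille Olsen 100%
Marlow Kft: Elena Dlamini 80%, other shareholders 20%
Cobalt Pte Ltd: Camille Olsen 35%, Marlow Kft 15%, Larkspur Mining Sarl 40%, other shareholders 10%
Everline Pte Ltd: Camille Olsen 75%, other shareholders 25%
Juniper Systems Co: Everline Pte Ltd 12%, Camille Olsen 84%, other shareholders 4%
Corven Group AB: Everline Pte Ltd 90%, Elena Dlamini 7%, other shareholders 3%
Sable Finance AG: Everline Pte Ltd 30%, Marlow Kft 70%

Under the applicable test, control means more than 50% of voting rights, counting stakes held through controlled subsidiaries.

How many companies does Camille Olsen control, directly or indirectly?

5

Camille holds 100% of Larkspur, so Camille controls Larkspur.
Camille and Larkspur together hold 35% + 40% = 75% of Cobalt, so Camille controls Cobalt.
Camille holds 75% of Everline, so Camille controls Everline.
Everline and Camille together hold 12% + 84% = 96% of Juniper, so Camille controls Juniper.
Everline holds 90% of Corven, so Camille controls Corven.
No other company's threshold is met.
Camille controls 5 companies.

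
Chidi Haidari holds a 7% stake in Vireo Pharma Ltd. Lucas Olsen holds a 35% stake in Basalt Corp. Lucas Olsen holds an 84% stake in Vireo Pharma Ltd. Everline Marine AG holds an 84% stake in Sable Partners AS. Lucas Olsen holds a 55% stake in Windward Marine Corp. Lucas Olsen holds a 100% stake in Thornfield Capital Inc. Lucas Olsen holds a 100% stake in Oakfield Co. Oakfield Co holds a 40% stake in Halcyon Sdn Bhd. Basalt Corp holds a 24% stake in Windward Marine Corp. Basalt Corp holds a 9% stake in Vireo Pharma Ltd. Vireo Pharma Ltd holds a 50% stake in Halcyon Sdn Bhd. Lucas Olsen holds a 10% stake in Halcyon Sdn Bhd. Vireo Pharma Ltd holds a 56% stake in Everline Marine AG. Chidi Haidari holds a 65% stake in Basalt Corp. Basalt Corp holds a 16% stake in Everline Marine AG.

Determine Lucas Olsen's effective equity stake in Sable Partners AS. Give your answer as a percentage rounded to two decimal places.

45.70%

Lucas reaches Sable along 3 paths.
Via Basalt → Everline: 35% × 16% × 84% = 4.704%.
Via Basalt → Vireo → Everline: 35% × 9% × 56% × 84% = 1.48176%.
Via Vireo → Everline: 84% × 56% × 84% = 39.5136%.
Total: 4.704% + 1.48176% + 39.5136% = 45.69936%.
Rounded: 45.70%.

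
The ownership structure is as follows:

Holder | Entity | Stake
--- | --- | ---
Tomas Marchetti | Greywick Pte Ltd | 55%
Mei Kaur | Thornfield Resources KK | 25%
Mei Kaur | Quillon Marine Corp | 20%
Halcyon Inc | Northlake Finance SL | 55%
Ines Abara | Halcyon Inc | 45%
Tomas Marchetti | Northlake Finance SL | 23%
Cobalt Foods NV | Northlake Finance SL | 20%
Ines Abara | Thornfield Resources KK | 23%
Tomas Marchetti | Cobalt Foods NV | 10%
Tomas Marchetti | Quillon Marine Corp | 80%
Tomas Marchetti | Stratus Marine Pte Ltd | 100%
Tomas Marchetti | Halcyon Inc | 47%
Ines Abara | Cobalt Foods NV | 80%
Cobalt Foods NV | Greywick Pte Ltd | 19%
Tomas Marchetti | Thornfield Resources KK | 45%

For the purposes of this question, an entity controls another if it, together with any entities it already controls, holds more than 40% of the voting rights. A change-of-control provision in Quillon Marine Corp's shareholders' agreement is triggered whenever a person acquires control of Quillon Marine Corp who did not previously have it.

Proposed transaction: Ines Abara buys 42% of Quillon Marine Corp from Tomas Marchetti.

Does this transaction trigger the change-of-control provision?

The purchase adds only to Ines's holdings (Tomas's stake shrinks), so Ines is the only person who could newly come to control Quillon.
Ines holds 45% of Halcyon, so Ines controls Halcyon.
Ines holds 80% of Cobalt, so Ines controls Cobalt.
Halcyon and Cobalt together hold 55% + 20% = 75% of Northlake, so Ines controls Northlake.
Neither Ines nor any entity Ines controls holds any voting interest in Quillon.
So before the transaction, Ines does not control Quillon.
After the purchase, Ines holds 42% of Quillon directly, and Tomas's stake falls to 38%.
Ines holds 42% of Quillon, so Ines controls Quillon.
Ines did not control Quillon before and does after, so the clause is triggered.

Yes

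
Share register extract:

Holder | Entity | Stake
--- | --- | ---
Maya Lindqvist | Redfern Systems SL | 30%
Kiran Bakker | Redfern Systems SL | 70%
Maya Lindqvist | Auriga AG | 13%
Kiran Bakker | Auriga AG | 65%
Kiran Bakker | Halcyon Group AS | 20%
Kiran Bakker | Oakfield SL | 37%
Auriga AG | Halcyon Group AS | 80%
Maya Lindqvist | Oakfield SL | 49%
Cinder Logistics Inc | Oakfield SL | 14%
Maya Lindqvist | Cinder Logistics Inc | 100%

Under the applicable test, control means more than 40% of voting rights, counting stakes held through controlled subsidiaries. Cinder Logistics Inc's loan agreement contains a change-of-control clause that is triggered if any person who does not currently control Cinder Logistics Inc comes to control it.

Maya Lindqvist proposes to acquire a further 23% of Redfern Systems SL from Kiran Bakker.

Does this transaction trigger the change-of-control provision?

No

The purchase adds only to Maya's holdings (Kiran's stake shrinks), so Maya is the only person who could newly come to control Cinder.
Maya holds 100% of Cinder, so Maya controls Cinder.
So Maya already controls Cinder before the transaction.
After the purchase, Maya's direct stake in Redfern rises to 30% + 23% = 53%, and Kiran's stake falls to 47%.
Maya controlled Cinder already, so this is not a new person acquiring control; every other person's position is unchanged or reduced.
No new person acquires control, so the clause is not triggered.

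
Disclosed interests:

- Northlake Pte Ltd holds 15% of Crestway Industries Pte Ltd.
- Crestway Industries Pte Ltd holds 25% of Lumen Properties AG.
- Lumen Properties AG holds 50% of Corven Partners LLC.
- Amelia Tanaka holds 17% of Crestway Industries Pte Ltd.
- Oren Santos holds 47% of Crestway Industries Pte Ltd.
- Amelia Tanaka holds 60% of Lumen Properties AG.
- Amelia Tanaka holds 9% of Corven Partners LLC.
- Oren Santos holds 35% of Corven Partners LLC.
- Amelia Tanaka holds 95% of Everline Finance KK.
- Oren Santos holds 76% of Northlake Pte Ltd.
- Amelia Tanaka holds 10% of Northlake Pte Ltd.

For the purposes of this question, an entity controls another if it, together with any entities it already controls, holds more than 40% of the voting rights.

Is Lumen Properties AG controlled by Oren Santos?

Oren holds 76% of Northlake, so Oren controls Northlake.
Oren and Northlake together hold 47% + 15% = 62% of Crestway, so Oren controls Crestway.
In Lumen, Oren's side holds only 25%, not > 40%.
So Oren does not control Lumen.

No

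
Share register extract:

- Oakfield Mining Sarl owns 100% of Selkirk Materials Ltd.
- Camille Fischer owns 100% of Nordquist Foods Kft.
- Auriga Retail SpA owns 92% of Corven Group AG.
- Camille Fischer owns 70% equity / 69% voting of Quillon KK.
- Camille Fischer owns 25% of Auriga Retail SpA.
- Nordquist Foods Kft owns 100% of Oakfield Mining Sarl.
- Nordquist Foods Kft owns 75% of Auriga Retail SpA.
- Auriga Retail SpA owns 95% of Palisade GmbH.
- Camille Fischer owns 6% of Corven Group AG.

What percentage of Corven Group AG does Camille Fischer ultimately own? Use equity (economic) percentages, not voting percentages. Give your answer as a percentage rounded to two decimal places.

Camille reaches Corven along 3 paths.
Via Nordquist → Auriga: 100% × 75% × 92% = 69%.
Via Auriga: 25% × 92% = 23%.
Direct stake: 6% = 6%.
Total: 69% + 23% + 6% = 98%.
Rounded: 98.00%.

98.00%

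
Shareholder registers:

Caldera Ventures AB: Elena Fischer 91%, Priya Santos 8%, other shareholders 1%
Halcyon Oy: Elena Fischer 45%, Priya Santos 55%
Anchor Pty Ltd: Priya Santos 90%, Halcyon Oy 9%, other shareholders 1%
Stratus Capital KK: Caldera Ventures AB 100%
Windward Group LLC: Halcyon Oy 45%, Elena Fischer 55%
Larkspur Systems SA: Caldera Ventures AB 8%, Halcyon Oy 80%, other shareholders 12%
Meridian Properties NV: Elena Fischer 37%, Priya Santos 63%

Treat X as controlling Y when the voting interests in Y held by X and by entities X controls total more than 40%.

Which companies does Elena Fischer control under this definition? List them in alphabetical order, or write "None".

Elena holds 91% of Caldera, so Elena controls Caldera.
Elena holds 45% of Halcyon, so Elena controls Halcyon.
Caldera holds 100% of Stratus, so Elena controls Stratus.
Halcyon and Elena together hold 45% + 55% = 100% of Windward, so Elena controls Windward.
Caldera and Halcyon together hold 8% + 80% = 88% of Larkspur, so Elena controls Larkspur.
No other company's threshold is met.

Caldera Ventures AB, Halcyon Oy, Larkspur Systems SA, Stratus Capital KK, Windward Group LLC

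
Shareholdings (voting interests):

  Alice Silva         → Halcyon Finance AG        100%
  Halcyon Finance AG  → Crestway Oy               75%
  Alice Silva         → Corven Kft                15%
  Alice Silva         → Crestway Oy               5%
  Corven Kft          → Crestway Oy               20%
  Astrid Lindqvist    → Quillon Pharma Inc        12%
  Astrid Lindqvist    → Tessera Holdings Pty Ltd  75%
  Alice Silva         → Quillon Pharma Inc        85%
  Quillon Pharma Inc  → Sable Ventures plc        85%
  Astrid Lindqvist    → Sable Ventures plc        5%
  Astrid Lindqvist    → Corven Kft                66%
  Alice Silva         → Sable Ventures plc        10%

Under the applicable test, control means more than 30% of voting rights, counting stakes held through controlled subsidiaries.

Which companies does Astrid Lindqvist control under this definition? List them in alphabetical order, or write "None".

Corven Kft, Tessera Holdings Pty Ltd

Astrid holds 75% of Tessera, so Astrid controls Tessera.
Astrid holds 66% of Corven, so Astrid controls Corven.
No other company's threshold is met.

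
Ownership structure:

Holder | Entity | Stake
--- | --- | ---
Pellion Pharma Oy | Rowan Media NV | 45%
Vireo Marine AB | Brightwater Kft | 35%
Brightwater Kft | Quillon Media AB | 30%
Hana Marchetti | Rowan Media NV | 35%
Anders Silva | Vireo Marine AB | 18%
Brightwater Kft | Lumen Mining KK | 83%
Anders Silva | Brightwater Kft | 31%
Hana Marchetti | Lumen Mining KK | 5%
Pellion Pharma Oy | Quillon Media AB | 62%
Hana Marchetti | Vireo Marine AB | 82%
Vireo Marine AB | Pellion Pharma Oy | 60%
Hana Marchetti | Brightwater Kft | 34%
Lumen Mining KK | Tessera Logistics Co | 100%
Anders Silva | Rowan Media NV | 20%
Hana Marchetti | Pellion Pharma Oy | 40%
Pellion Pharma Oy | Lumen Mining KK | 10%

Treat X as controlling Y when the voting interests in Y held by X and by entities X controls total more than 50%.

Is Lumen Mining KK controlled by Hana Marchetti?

Hana holds 82% of Vireo, so Hana controls Vireo.
Hana and Vireo together hold 34% + 35% = 69% of Brightwater, so Hana controls Brightwater.
Vireo and Hana together hold 60% + 40% = 100% of Pellion, so Hana controls Pellion.
Hana and Pellion and Brightwater together hold 5% + 10% + 83% = 98% of Lumen, so Hana controls Lumen.

Yes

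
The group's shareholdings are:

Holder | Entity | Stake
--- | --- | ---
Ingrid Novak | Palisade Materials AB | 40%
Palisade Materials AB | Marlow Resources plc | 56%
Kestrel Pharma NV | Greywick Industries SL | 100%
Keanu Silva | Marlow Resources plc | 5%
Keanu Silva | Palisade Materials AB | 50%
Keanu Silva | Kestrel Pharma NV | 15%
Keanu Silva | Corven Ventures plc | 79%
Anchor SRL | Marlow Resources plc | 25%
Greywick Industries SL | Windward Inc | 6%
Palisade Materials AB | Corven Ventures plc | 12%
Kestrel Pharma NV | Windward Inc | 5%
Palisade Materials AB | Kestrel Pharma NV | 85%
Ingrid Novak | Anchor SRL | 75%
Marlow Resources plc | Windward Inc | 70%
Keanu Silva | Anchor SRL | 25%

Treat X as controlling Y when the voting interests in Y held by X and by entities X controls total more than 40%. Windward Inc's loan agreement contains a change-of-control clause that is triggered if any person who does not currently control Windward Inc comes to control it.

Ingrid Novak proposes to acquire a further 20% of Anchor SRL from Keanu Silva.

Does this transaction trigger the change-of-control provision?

The purchase adds only to Ingrid's holdings (Keanu's stake shrinks), so Ingrid is the only person who could newly come to control Windward.
Ingrid holds 75% of Anchor, so Ingrid controls Anchor.
Neither Ingrid nor any entity Ingrid controls holds any voting interest in Windward.
So before the transaction, Ingrid does not control Windward.
After the purchase, Ingrid's direct stake in Anchor rises to 75% + 20% = 95%, and Keanu's stake falls to 5%.
Ingrid holds 95% of Anchor, so Ingrid controls Anchor.
After the transaction, neither Ingrid nor any entity Ingrid controls holds a voting interest in Windward, so Ingrid still does not control it.
No new person acquires control, so the clause is not triggered.

No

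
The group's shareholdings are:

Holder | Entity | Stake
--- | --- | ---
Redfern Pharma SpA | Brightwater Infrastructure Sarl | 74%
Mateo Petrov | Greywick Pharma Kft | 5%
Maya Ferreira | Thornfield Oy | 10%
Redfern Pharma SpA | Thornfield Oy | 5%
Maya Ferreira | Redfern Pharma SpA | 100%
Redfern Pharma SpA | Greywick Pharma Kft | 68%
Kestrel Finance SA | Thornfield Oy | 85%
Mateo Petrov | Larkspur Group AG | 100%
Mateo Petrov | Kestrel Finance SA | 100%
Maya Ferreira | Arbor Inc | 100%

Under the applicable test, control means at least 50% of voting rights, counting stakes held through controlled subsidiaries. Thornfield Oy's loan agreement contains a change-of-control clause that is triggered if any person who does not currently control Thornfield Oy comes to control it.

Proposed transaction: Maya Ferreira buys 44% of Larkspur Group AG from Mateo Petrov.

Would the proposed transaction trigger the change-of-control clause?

No

The purchase adds only to Maya's holdings (Mateo's stake shrinks), so Maya is the only person who could newly come to control Thornfield.
Maya holds 100% of Redfern, so Maya controls Redfern.
Maya holds 100% of Arbor, so Maya controls Arbor.
Redfern holds 68% of Greywick, so Maya controls Greywick.
Redfern holds 74% of Brightwater, so Maya controls Brightwater.
In Thornfield, Maya's side holds only 10% + 5% = 15%, not ≥ 50%.
So before the transaction, Maya does not control Thornfield.
After the purchase, Maya holds 44% of Larkspur directly, and Mateo's stake falls to 56%.
Maya's side now holds 44% of Larkspur, not ≥ 50%, so Maya still does not control Larkspur.
After the transaction, Maya's side holds 10% + 5% = 15% of Thornfield, not ≥ 50%, so Maya still does not control Thornfield.
No new person acquires control, so the clause is not triggered.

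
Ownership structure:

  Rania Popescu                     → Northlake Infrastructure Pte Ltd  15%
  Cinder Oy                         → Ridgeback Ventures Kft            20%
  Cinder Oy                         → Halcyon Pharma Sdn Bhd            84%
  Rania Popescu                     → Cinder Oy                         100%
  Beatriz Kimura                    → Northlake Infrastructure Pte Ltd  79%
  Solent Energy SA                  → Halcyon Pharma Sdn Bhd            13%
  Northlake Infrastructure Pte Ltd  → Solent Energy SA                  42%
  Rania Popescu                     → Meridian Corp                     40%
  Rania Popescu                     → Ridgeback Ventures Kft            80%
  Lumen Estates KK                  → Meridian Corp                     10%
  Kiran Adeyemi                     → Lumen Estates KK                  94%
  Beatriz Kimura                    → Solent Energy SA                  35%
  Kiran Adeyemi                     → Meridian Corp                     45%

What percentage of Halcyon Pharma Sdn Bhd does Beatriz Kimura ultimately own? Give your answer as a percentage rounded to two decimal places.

Beatriz reaches Halcyon along 2 paths.
Via Solent: 35% × 13% = 4.55%.
Via Northlake → Solent: 79% × 42% × 13% = 4.3134%.
Total: 4.55% + 4.3134% = 8.8634%.
Rounded: 8.86%.

8.86%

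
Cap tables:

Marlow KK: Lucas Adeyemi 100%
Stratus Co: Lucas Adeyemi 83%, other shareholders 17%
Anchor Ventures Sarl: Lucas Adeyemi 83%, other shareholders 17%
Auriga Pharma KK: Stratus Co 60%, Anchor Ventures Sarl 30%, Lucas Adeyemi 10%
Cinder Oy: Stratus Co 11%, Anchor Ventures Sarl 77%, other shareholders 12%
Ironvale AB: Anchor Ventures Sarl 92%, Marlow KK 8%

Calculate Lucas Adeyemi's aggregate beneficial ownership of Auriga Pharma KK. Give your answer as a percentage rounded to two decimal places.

Lucas reaches Auriga along 3 paths.
Via Stratus: 83% × 60% = 49.8%.
Via Anchor: 83% × 30% = 24.9%.
Direct stake: 10% = 10%.
Total: 49.8% + 24.9% + 10% = 84.7%.
Rounded: 84.70%.

84.70%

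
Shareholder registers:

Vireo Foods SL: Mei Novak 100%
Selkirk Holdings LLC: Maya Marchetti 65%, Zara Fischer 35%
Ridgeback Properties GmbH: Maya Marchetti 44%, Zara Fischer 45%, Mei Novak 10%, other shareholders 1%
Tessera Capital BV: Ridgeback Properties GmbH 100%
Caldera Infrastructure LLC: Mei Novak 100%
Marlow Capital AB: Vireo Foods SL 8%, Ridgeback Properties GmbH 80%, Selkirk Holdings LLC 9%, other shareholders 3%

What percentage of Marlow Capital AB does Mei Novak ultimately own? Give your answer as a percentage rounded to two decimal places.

Mei reaches Marlow along 2 paths.
Via Vireo: 100% × 8% = 8%.
Via Ridgeback: 10% × 80% = 8%.
Total: 8% + 8% = 16%.
Rounded: 16.00%.

16.00%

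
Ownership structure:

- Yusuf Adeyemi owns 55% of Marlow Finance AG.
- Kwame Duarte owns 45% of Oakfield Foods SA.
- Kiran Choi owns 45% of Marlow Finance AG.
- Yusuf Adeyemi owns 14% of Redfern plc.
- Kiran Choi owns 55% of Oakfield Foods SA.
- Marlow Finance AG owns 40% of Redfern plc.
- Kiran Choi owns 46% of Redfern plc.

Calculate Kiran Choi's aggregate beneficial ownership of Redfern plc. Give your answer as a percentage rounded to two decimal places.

Kiran reaches Redfern along 2 paths.
Direct stake: 46% = 46%.
Via Marlow: 45% × 40% = 18%.
Total: 46% + 18% = 64%.
Rounded: 64.00%.

64.00%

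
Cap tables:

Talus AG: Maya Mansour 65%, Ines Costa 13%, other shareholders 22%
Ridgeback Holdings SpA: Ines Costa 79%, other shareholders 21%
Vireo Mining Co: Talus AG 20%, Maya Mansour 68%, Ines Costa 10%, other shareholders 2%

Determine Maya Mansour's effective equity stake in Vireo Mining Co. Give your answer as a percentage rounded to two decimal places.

Maya reaches Vireo along 2 paths.
Via Talus: 65% × 20% = 13%.
Direct stake: 68% = 68%.
Total: 13% + 68% = 81%.
Rounded: 81.00%.

81.00%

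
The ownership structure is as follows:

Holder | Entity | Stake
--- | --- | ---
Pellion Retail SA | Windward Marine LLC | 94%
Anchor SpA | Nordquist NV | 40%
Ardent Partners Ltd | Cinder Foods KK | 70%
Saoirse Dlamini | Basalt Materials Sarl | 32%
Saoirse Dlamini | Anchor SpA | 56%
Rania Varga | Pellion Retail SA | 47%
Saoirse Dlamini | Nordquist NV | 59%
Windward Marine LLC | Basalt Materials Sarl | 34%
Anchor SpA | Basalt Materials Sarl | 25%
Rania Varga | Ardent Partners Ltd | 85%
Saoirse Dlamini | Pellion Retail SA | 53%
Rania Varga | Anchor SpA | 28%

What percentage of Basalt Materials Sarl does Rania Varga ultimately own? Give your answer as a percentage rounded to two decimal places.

Rania reaches Basalt along 2 paths.
Via Pellion → Windward: 47% × 94% × 34% = 15.0212%.
Via Anchor: 28% × 25% = 7%.
Total: 15.0212% + 7% = 22.0212%.
Rounded: 22.02%.

22.02%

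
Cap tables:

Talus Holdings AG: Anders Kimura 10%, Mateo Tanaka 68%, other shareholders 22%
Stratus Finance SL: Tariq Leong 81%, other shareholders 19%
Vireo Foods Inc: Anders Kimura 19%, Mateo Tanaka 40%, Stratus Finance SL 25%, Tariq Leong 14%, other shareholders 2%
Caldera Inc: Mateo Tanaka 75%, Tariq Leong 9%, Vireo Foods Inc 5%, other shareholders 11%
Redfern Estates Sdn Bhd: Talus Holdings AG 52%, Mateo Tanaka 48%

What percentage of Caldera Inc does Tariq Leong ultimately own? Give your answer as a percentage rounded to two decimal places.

Tariq reaches Caldera along 3 paths.
Direct stake: 9% = 9%.
Via Stratus → Vireo: 81% × 25% × 5% = 1.0125%.
Via Vireo: 14% × 5% = 0.7%.
Total: 9% + 1.0125% + 0.7% = 10.7125%.
Rounded: 10.71%.

10.71%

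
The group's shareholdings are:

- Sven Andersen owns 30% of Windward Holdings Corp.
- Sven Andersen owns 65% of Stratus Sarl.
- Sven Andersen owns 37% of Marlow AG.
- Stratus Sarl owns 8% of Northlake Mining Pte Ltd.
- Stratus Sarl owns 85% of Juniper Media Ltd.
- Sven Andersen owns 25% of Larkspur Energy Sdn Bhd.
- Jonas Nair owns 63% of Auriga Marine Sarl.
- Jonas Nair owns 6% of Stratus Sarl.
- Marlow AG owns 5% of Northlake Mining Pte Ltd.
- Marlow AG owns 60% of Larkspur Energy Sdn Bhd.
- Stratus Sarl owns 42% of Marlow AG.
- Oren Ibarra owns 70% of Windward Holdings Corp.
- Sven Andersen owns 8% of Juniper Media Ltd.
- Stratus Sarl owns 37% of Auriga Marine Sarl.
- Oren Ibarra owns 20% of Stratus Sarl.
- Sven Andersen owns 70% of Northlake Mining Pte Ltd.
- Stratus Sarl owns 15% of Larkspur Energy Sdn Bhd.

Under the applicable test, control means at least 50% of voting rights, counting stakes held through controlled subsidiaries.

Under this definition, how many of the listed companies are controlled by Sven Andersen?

5

Sven holds 65% of Stratus, so Sven controls Stratus.
Stratus and Sven together hold 42% + 37% = 79% of Marlow, so Sven controls Marlow.
Sven and Stratus and Marlow together hold 70% + 8% + 5% = 83% of Northlake, so Sven controls Northlake.
Stratus and Sven together hold 85% + 8% = 93% of Juniper, so Sven controls Juniper.
Stratus and Marlow and Sven together hold 15% + 60% + 25% = 100% of Larkspur, so Sven controls Larkspur.
No other company's threshold is met.
Sven controls 5 companies.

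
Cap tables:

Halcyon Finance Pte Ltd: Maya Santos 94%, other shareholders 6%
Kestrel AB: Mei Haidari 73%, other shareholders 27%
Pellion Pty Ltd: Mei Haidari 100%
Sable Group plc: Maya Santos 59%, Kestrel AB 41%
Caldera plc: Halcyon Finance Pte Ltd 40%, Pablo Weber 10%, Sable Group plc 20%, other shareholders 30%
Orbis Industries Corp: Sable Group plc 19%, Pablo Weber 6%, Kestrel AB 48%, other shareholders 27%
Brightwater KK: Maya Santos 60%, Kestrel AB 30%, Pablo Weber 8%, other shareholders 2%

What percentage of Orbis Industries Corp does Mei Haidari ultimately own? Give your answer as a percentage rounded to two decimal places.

Mei reaches Orbis along 2 paths.
Via Kestrel → Sable: 73% × 41% × 19% = 5.6867%.
Via Kestrel: 73% × 48% = 35.04%.
Total: 5.6867% + 35.04% = 40.7267%.
Rounded: 40.73%.

40.73%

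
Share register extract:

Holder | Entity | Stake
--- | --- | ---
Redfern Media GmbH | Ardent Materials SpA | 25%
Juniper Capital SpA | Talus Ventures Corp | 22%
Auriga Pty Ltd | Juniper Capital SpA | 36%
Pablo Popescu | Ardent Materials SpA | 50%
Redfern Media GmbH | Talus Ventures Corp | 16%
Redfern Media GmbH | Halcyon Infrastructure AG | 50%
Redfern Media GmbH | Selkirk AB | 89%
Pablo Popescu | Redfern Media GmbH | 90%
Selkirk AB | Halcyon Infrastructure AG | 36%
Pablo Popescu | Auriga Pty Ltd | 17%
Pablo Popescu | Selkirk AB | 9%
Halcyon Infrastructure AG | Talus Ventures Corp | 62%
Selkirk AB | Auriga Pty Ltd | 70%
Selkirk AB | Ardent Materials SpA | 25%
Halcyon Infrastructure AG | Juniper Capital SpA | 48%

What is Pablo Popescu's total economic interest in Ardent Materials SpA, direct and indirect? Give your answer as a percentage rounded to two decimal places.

94.78%

Pablo reaches Ardent along 4 paths.
Direct stake: 50% = 50%.
Via Redfern: 90% × 25% = 22.5%.
Via Selkirk: 9% × 25% = 2.25%.
Via Redfern → Selkirk: 90% × 89% × 25% = 20.025%.
Total: 50% + 22.5% + 2.25% + 20.025% = 94.775%.
Rounded: 94.78%.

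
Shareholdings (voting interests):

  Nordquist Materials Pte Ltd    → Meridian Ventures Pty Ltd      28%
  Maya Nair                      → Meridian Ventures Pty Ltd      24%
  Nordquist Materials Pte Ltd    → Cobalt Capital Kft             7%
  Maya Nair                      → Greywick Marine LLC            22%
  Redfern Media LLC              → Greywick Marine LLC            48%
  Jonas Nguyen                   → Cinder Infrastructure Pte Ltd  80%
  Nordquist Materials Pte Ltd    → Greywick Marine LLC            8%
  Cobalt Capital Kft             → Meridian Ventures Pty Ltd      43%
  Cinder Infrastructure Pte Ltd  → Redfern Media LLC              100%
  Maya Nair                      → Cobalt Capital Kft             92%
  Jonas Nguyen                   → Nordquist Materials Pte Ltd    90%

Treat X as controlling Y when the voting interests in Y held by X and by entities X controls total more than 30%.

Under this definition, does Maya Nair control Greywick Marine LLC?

Maya holds 92% of Cobalt, so Maya controls Cobalt.
Cobalt and Maya together hold 43% + 24% = 67% of Meridian, so Maya controls Meridian.
In Greywick, Maya's side holds only 22%, not > 30%.
So Maya does not control Greywick.

No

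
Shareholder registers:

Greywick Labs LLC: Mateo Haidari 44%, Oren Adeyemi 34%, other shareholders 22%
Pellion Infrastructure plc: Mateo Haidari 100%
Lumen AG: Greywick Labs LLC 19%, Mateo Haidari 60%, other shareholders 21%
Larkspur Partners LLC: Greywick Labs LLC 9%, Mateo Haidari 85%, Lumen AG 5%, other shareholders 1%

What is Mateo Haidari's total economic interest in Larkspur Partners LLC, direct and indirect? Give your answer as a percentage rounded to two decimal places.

Mateo reaches Larkspur along 4 paths.
Via Greywick: 44% × 9% = 3.96%.
Direct stake: 85% = 85%.
Via Greywick → Lumen: 44% × 19% × 5% = 0.418%.
Via Lumen: 60% × 5% = 3%.
Total: 3.96% + 85% + 0.418% + 3% = 92.378%.
Rounded: 92.38%.

92.38%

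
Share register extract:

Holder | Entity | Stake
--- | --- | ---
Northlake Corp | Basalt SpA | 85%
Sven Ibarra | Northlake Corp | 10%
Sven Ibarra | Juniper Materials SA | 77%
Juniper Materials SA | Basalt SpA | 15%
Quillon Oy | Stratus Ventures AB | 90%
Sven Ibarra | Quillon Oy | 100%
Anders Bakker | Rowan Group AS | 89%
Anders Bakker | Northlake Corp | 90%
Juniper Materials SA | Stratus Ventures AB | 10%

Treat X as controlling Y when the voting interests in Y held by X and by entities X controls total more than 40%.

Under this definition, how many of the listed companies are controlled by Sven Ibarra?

Sven holds 77% of Juniper, so Sven controls Juniper.
Sven holds 100% of Quillon, so Sven controls Quillon.
Juniper and Quillon together hold 10% + 90% = 100% of Stratus, so Sven controls Stratus.
No other company's threshold is met.
Sven controls 3 companies.

3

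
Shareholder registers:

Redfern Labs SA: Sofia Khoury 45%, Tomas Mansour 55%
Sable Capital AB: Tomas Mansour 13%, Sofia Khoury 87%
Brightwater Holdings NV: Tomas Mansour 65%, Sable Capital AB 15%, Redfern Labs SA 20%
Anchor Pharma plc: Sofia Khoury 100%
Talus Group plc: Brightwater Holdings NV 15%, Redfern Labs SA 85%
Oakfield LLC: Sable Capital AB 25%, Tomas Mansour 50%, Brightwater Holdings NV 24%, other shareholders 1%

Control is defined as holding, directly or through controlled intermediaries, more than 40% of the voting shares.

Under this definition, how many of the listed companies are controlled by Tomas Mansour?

4

Tomas holds 55% of Redfern, so Tomas controls Redfern.
Tomas and Redfern together hold 65% + 20% = 85% of Brightwater, so Tomas controls Brightwater.
Brightwater and Redfern together hold 15% + 85% = 100% of Talus, so Tomas controls Talus.
Tomas and Brightwater together hold 50% + 24% = 74% of Oakfield, so Tomas controls Oakfield.
No other company's threshold is met.
Tomas controls 4 companies.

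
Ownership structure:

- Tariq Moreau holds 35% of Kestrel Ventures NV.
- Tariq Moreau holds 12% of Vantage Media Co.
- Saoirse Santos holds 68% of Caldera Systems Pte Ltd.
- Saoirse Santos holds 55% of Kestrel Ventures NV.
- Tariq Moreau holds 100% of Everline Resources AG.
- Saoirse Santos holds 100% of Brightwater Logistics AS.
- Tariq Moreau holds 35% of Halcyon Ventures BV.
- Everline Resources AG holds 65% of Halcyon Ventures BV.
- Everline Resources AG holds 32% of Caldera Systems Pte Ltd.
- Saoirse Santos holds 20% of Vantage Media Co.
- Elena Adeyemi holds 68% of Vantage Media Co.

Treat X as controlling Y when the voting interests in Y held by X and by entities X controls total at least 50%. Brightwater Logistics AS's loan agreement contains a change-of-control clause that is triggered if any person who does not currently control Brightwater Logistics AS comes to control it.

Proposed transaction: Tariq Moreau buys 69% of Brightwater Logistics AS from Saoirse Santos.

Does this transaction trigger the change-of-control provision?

The purchase adds only to Tariq's holdings (Saoirse's stake shrinks), so Tariq is the only person who could newly come to control Brightwater.
Tariq holds 100% of Everline, so Tariq controls Everline.
Tariq and Everline together hold 35% + 65% = 100% of Halcyon, so Tariq controls Halcyon.
Neither Tariq nor any entity Tariq controls holds any voting interest in Brightwater.
So before the transaction, Tariq does not control Brightwater.
After the purchase, Tariq holds 69% of Brightwater directly, and Saoirse's stake falls to 31%.
Tariq holds 69% of Brightwater, so Tariq controls Brightwater.
Tariq did not control Brightwater before and does after, so the clause is triggered.

Yes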